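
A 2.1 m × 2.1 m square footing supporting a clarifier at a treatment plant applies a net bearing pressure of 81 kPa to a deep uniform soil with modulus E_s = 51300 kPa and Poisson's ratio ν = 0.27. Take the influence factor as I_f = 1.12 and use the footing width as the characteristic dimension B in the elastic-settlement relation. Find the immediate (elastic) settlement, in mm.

S_e ≈ 3.44 mm

Immediate (elastic) settlement: S_e = q·B·(1−ν²)/E_s · I_f.
S_e = 81 × 2.1 × (1 − 0.27²) / 51300 × 1.12
    = 81 × 2.1 × 0.9271 / 51300 × 1.12
    = 0.003443 m = 3.443 mm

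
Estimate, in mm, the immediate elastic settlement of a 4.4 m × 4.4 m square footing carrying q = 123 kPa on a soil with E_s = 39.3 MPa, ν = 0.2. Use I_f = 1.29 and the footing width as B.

Immediate (elastic) settlement: S_e = q·B·(1−ν²)/E_s · I_f.
E_s = 39.3 MPa = 39300 kPa.
S_e = 123 × 4.4 × (1 − 0.2²) / 39300 × 1.29
    = 123 × 4.4 × 0.96 / 39300 × 1.29
    = 0.01705 m = 17.05 mm

S_e ≈ 17.1 mm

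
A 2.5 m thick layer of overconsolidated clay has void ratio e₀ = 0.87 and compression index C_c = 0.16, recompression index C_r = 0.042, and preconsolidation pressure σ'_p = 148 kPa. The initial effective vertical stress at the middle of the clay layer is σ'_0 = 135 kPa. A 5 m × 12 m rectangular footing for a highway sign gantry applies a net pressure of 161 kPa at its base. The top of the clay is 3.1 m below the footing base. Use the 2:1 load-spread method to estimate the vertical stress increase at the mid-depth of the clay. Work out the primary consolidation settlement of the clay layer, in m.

Mid-depth of clay below the footing base: z = 3.1 + 2.5/2 = 4.35 m.
Stress increase at mid-clay by the 2:1 spreading method:
Δσ = qBL/((B+z)(L+z)) = 161×5×12/((5+4.35)(12+4.35)) = 63.19 kPa
Final effective stress: σ'_f = 135 + 63.19 = 198.19 kPa.
σ'_f = 198.19 > σ'_p = 148 kPa, so the stress path crosses the preconsolidation pressure — recompression up to σ'_p, then virgin compression beyond:
S_c = H/(1+e₀)·[C_r·log₁₀(σ'_p/σ'_0) + C_c·log₁₀(σ'_f/σ'_p)]
    = 2.5/1.87 × [0.042×log₁₀(148/135) + 0.16×log₁₀(198.19/148)]
    = 1.3369 × [0.001677 + 0.020291] = 0.02937 m

S_c ≈ 0.0294 m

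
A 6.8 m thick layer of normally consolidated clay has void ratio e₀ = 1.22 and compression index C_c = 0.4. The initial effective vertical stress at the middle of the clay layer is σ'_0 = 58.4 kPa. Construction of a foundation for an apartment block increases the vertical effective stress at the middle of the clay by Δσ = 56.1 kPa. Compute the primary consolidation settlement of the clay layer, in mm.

Final effective stress: σ'_f = σ'_0 + Δσ = 58.4 + 56.1 = 114.5 kPa.
Normally consolidated clay, so the full stress increment lies on the virgin compression line:
S_c = C_c·H/(1+e₀)·log₁₀(σ'_f/σ'_0) = 0.4×6.8/(1+1.22)×log₁₀(114.5/58.4)
    = 1.2252 × 0.29239 = 0.3582 m

S_c ≈ 358 mm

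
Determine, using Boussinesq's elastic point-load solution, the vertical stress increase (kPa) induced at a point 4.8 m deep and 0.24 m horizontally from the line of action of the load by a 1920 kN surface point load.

Δσ_z ≈ 39.5 kPa

Boussinesq vertical stress below a point load on an elastic half-space:
Δσ_z = 3P/(2πz²) · [1 + (r/z)²]^(−5/2)
r/z = 0.24/4.8 = 0.05; [1+(r/z)²]^(−5/2) = 0.99378.
Δσ_z = 3×1920/(2π×4.8²) × 0.99378 = 39.789 × 0.99378 = 39.54 kPa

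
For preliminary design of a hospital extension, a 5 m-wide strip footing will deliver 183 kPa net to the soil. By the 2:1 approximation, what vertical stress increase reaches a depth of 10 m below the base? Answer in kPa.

By the 2:1 method the load spreads at 1 horizontal : 2 vertical, so at depth z the loaded area has grown by z in each plan dimension:
Δσ = qB/(B+z) = 183×5/(5+10) = 61 kPa

Δσ_z ≈ 61 kPa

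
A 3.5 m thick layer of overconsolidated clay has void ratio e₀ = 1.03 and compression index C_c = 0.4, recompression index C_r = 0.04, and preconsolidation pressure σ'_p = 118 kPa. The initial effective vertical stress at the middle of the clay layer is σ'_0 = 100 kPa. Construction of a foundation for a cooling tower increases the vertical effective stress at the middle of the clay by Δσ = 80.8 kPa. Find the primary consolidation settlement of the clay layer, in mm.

S_c ≈ 133 mm

Final effective stress: σ'_f = 100 + 80.8 = 180.8 kPa.
σ'_f = 180.8 > σ'_p = 118 kPa, so the stress path crosses the preconsolidation pressure — recompression up to σ'_p, then virgin compression beyond:
S_c = H/(1+e₀)·[C_r·log₁₀(σ'_p/σ'_0) + C_c·log₁₀(σ'_f/σ'_p)]
    = 3.5/2.03 × [0.04×log₁₀(118/100) + 0.4×log₁₀(180.8/118)]
    = 1.7241 × [0.0028753 + 0.074127] = 0.1328 m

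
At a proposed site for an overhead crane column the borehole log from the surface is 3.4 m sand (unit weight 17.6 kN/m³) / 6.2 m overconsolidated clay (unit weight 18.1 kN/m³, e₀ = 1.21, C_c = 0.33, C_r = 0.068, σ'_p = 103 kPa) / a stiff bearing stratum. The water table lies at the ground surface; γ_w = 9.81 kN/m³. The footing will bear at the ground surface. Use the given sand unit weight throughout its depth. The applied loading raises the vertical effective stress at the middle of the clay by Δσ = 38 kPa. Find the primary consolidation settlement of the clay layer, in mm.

Mid-depth of clay below the ground surface: z = 3.4 + 6.2/2 = 6.5 m.
Total vertical stress at mid-clay: σ_v = 17.6×3.4 + 18.1×3.1 = 115.95 kPa.
Pore pressure: u = 9.81×(6.5 − 0) = 63.765 kPa.
Initial effective stress: σ'_0 = σ_v − u = 115.95 − 63.765 = 52.185 kPa.
Final effective stress: σ'_f = 52.185 + 38 = 90.185 kPa.
σ'_f = 90.185 ≤ σ'_p = 103 kPa, so the clay remains overconsolidated and only the recompression index applies:
S_c = C_r·H/(1+e₀)·log₁₀(σ'_f/σ'_0) = 0.068×6.2/2.21×log₁₀(90.185/52.185)
    = 0.19077 × 0.23759 = 0.04532 m

S_c ≈ 45.3 mm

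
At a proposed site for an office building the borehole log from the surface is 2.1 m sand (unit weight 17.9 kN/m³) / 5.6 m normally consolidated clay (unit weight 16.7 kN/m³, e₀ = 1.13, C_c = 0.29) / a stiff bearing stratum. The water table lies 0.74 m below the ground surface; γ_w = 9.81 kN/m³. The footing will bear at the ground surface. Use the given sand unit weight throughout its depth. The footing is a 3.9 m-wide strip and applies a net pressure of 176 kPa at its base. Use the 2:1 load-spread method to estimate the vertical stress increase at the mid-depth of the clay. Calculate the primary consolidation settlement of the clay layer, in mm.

S_c ≈ 340 mm

Mid-depth of clay below the ground surface: z = 2.1 + 5.6/2 = 4.9 m.
Total vertical stress at mid-clay: σ_v = 17.9×2.1 + 16.7×2.8 = 84.35 kPa.
Pore pressure: u = 9.81×(4.9 − 0.74) = 40.81 kPa.
Initial effective stress: σ'_0 = σ_v − u = 84.35 − 40.81 = 43.54 kPa.
Stress increase at mid-clay by the 2:1 spreading method:
Δσ = qB/(B+z) = 176×3.9/(3.9+4.9) = 78 kPa
Final effective stress: σ'_f = σ'_0 + Δσ = 43.54 + 78 = 121.54 kPa.
Normally consolidated clay, so the full stress increment lies on the virgin compression line:
S_c = C_c·H/(1+e₀)·log₁₀(σ'_f/σ'_0) = 0.29×5.6/(1+1.13)×log₁₀(121.54/43.54)
    = 0.76244 × 0.44583 = 0.3399 m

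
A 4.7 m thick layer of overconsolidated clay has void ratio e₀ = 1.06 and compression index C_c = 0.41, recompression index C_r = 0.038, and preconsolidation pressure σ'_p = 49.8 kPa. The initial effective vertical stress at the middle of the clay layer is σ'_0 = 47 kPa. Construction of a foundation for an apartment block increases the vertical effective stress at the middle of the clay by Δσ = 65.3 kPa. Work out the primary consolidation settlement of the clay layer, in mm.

S_c ≈ 333 mm

Final effective stress: σ'_f = 47 + 65.3 = 112.3 kPa.
σ'_f = 112.3 > σ'_p = 49.8 kPa, so the stress path crosses the preconsolidation pressure — recompression up to σ'_p, then virgin compression beyond:
S_c = H/(1+e₀)·[C_r·log₁₀(σ'_p/σ'_0) + C_c·log₁₀(σ'_f/σ'_p)]
    = 4.7/2.06 × [0.038×log₁₀(49.8/47) + 0.41×log₁₀(112.3/49.8)]
    = 2.2816 × [0.000955 + 0.14479] = 0.3325 m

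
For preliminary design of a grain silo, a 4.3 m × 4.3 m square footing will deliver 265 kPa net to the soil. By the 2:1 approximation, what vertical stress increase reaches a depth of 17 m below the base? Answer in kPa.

By the 2:1 method the load spreads at 1 horizontal : 2 vertical, so at depth z the loaded area has grown by z in each plan dimension:
Δσ = qBL/((B+z)(L+z)) = 265×4.3×4.3/((4.3+17)(4.3+17)) = 10.8 kPa

Δσ_z ≈ 10.8 kPa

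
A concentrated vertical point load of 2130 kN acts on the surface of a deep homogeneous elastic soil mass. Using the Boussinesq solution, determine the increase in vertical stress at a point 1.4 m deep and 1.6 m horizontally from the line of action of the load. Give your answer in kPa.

Boussinesq vertical stress below a point load on an elastic half-space:
Δσ_z = 3P/(2πz²) · [1 + (r/z)²]^(−5/2)
r/z = 1.6/1.4 = 1.1429; [1+(r/z)²]^(−5/2) = 0.12382.
Δσ_z = 3×2130/(2π×1.4²) × 0.12382 = 518.88 × 0.12382 = 64.25 kPa

Δσ_z ≈ 64.2 kPa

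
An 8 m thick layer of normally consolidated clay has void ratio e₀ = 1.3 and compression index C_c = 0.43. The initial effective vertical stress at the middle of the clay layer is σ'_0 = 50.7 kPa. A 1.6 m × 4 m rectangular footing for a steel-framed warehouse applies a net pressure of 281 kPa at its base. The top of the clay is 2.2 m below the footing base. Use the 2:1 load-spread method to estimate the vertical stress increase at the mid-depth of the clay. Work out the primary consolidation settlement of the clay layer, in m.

Mid-depth of clay below the footing base: z = 2.2 + 8/2 = 6.2 m.
Stress increase at mid-clay by the 2:1 spreading method:
Δσ = qBL/((B+z)(L+z)) = 281×1.6×4/((1.6+6.2)(4+6.2)) = 22.604 kPa
Final effective stress: σ'_f = σ'_0 + Δσ = 50.7 + 22.604 = 73.304 kPa.
Normally consolidated clay, so the full stress increment lies on the virgin compression line:
S_c = C_c·H/(1+e₀)·log₁₀(σ'_f/σ'_0) = 0.43×8/(1+1.3)×log₁₀(73.304/50.7)
    = 1.4957 × 0.16012 = 0.2395 m

S_c ≈ 0.239 m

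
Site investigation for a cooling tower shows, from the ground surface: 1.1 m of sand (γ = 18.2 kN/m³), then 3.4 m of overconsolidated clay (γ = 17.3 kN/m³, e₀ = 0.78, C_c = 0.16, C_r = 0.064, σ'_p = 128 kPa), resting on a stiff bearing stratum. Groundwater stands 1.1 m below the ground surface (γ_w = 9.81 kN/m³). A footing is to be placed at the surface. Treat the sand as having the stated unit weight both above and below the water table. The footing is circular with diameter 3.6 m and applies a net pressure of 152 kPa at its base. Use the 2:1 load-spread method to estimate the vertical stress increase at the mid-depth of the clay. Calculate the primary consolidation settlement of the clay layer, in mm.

S_c ≈ 48 mm

Mid-depth of clay below the ground surface: z = 1.1 + 3.4/2 = 2.8 m.
Total vertical stress at mid-clay: σ_v = 18.2×1.1 + 17.3×1.7 = 49.43 kPa.
Pore pressure: u = 9.81×(2.8 − 1.1) = 16.677 kPa.
Initial effective stress: σ'_0 = σ_v − u = 49.43 − 16.677 = 32.753 kPa.
Stress increase at mid-clay by the 2:1 spreading method:
Δσ ≈ qD²/(D+z)² = 152×3.6²/(3.6+2.8)² = 48.094 kPa
Final effective stress: σ'_f = 32.753 + 48.094 = 80.847 kPa.
σ'_f = 80.847 ≤ σ'_p = 128 kPa, so the clay remains overconsolidated and only the recompression index applies:
S_c = C_r·H/(1+e₀)·log₁₀(σ'_f/σ'_0) = 0.064×3.4/1.78×log₁₀(80.847/32.753)
    = 0.12225 × 0.39241 = 0.04797 m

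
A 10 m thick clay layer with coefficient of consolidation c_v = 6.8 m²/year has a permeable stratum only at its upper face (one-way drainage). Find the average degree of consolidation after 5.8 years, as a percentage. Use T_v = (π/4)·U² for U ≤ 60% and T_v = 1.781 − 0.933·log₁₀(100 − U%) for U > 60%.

U ≈ 69.4 %

Drainage path length: H_d = H = 10 m (single drainage).
T_v = c_v·t/H_d² = 6.8×5.8/10² = 0.3944.
T_v = 0.3944 corresponds to the U > 60% branch:
U = 1 − 10^((1.781 − T_v)/0.933)/100 = 0.6937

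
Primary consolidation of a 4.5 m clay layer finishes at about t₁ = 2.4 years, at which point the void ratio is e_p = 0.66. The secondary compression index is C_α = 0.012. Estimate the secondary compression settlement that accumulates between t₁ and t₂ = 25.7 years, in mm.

Secondary compression: S_s = C_α·H/(1+e_p)·log₁₀(t₂/t₁)
S_s = 0.012×4.5/(1+0.66)×log₁₀(25.7/2.4)
    = 0.03253 × 1.03 = 0.0335 m

S_s ≈ 33.5 mm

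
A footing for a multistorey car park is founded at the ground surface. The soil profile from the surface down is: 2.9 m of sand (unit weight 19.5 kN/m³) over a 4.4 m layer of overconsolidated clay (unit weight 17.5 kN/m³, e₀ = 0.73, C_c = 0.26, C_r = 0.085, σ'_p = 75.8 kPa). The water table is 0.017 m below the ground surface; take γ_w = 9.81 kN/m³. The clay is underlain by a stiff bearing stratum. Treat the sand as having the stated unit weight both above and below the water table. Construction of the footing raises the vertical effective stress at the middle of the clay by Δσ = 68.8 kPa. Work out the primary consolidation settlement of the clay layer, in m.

Mid-depth of clay below the ground surface: z = 2.9 + 4.4/2 = 5.1 m.
Total vertical stress at mid-clay: σ_v = 19.5×2.9 + 17.5×2.2 = 95.05 kPa.
Pore pressure: u = 9.81×(5.1 − 0.017) = 49.864 kPa.
Initial effective stress: σ'_0 = σ_v − u = 95.05 − 49.864 = 45.186 kPa.
Final effective stress: σ'_f = 45.186 + 68.8 = 113.99 kPa.
σ'_f = 113.99 > σ'_p = 75.8 kPa, so the stress path crosses the preconsolidation pressure — recompression up to σ'_p, then virgin compression beyond:
S_c = H/(1+e₀)·[C_r·log₁₀(σ'_p/σ'_0) + C_c·log₁₀(σ'_f/σ'_p)]
    = 4.4/1.73 × [0.085×log₁₀(75.8/45.186) + 0.26×log₁₀(113.99/75.8)]
    = 2.5434 × [0.019097 + 0.046071] = 0.1657 m

S_c ≈ 0.166 m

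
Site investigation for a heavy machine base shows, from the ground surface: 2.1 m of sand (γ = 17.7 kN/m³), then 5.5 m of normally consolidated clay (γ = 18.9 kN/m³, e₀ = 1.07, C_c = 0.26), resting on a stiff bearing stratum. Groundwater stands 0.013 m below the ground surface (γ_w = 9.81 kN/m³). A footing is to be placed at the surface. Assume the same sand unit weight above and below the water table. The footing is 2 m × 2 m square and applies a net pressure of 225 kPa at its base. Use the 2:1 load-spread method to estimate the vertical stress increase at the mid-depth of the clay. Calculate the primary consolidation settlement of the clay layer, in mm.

Mid-depth of clay below the ground surface: z = 2.1 + 5.5/2 = 4.85 m.
Total vertical stress at mid-clay: σ_v = 17.7×2.1 + 18.9×2.75 = 89.145 kPa.
Pore pressure: u = 9.81×(4.85 − 0.013) = 47.451 kPa.
Initial effective stress: σ'_0 = σ_v − u = 89.145 − 47.451 = 41.694 kPa.
Stress increase at mid-clay by the 2:1 spreading method:
Δσ = qBL/((B+z)(L+z)) = 225×2×2/((2+4.85)(2+4.85)) = 19.181 kPa
Final effective stress: σ'_f = σ'_0 + Δσ = 41.694 + 19.181 = 60.875 kPa.
Normally consolidated clay, so the full stress increment lies on the virgin compression line:
S_c = C_c·H/(1+e₀)·log₁₀(σ'_f/σ'_0) = 0.26×5.5/(1+1.07)×log₁₀(60.875/41.694)
    = 0.69082 × 0.16437 = 0.1136 m

S_c ≈ 114 mm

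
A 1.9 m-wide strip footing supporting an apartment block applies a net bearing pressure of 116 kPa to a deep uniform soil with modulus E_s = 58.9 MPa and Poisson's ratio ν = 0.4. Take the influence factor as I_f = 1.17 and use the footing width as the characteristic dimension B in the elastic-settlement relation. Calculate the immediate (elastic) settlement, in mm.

Immediate (elastic) settlement: S_e = q·B·(1−ν²)/E_s · I_f.
E_s = 58.9 MPa = 58900 kPa.
S_e = 116 × 1.9 × (1 − 0.4²) / 58900 × 1.17
    = 116 × 1.9 × 0.84 / 58900 × 1.17
    = 0.003678 m = 3.678 mm

S_e ≈ 3.68 mm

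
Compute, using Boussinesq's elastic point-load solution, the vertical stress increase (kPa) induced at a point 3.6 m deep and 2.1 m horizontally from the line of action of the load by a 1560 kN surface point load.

Boussinesq vertical stress below a point load on an elastic half-space:
Δσ_z = 3P/(2πz²) · [1 + (r/z)²]^(−5/2)
r/z = 2.1/3.6 = 0.58333; [1+(r/z)²]^(−5/2) = 0.48085.
Δσ_z = 3×1560/(2π×3.6²) × 0.48085 = 57.473 × 0.48085 = 27.64 kPa

Δσ_z ≈ 27.6 kPa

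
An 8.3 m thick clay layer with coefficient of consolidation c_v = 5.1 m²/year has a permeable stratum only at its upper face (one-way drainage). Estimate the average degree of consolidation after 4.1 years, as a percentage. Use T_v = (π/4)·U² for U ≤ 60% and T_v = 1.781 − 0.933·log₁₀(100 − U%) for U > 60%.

U ≈ 61.7 %

Drainage path length: H_d = H = 8.3 m (single drainage).
T_v = c_v·t/H_d² = 5.1×4.1/8.3² = 0.30353.
T_v = 0.30353 corresponds to the U > 60% branch:
U = 1 − 10^((1.781 − T_v)/0.933)/100 = 0.6167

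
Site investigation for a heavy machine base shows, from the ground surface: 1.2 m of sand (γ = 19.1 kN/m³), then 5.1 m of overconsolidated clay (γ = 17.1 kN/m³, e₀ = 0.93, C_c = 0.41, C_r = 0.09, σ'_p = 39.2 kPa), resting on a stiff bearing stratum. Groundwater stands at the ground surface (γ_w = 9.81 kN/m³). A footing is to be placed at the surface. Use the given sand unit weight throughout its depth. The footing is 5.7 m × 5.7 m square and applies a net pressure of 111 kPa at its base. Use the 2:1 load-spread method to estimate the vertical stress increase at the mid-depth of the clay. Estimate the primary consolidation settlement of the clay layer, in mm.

Mid-depth of clay below the ground surface: z = 1.2 + 5.1/2 = 3.75 m.
Total vertical stress at mid-clay: σ_v = 19.1×1.2 + 17.1×2.55 = 66.525 kPa.
Pore pressure: u = 9.81×(3.75 − 0) = 36.788 kPa.
Initial effective stress: σ'_0 = σ_v − u = 66.525 − 36.788 = 29.737 kPa.
Stress increase at mid-clay by the 2:1 spreading method:
Δσ = qBL/((B+z)(L+z)) = 111×5.7×5.7/((5.7+3.75)(5.7+3.75)) = 40.384 kPa
Final effective stress: σ'_f = 29.737 + 40.384 = 70.121 kPa.
σ'_f = 70.121 > σ'_p = 39.2 kPa, so the stress path crosses the preconsolidation pressure — recompression up to σ'_p, then virgin compression beyond:
S_c = H/(1+e₀)·[C_r·log₁₀(σ'_p/σ'_0) + C_c·log₁₀(σ'_f/σ'_p)]
    = 5.1/1.93 × [0.09×log₁₀(39.2/29.737) + 0.41×log₁₀(70.121/39.2)]
    = 2.6425 × [0.010799 + 0.10355] = 0.3022 m

S_c ≈ 302 mm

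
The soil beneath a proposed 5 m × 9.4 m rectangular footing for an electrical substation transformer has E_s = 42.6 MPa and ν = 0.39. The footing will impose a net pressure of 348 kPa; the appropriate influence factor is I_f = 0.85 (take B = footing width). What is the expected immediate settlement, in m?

Immediate (elastic) settlement: S_e = q·B·(1−ν²)/E_s · I_f.
E_s = 42.6 MPa = 42600 kPa.
S_e = 348 × 5 × (1 − 0.39²) / 42600 × 0.85
    = 348 × 5 × 0.8479 / 42600 × 0.85
    = 0.02944 m

S_e ≈ 0.0294 m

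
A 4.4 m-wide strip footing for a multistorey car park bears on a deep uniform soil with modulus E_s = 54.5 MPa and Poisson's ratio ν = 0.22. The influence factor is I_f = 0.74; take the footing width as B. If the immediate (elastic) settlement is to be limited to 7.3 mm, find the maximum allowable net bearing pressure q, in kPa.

E_s = 54.5 MPa = 54500 kPa.
S_e = q·B·(1−ν²)/E_s · I_f  ⇒  q = S_e·E_s / (B·(1−ν²)·I_f).
q = 0.0073 × 54500 / (4.4 × 0.9516 × 0.74) = 128.4 kPa

q ≈ 128 kPa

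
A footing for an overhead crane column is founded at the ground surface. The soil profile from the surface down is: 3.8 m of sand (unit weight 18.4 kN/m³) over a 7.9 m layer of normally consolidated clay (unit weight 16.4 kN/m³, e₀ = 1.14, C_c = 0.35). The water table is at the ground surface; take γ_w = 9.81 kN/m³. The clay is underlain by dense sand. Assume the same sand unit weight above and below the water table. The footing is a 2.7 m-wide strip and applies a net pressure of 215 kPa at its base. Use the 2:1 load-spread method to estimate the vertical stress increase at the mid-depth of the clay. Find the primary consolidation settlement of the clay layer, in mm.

Mid-depth of clay below the ground surface: z = 3.8 + 7.9/2 = 7.75 m.
Total vertical stress at mid-clay: σ_v = 18.4×3.8 + 16.4×3.95 = 134.7 kPa.
Pore pressure: u = 9.81×(7.75 − 0) = 76.028 kPa.
Initial effective stress: σ'_0 = σ_v − u = 134.7 − 76.028 = 58.672 kPa.
Stress increase at mid-clay by the 2:1 spreading method:
Δσ = qB/(B+z) = 215×2.7/(2.7+7.75) = 55.55 kPa
Final effective stress: σ'_f = σ'_0 + Δσ = 58.672 + 55.55 = 114.22 kPa.
Normally consolidated clay, so the full stress increment lies on the virgin compression line:
S_c = C_c·H/(1+e₀)·log₁₀(σ'_f/σ'_0) = 0.35×7.9/(1+1.14)×log₁₀(114.22/58.672)
    = 1.2921 × 0.28931 = 0.3738 m

S_c ≈ 374 mm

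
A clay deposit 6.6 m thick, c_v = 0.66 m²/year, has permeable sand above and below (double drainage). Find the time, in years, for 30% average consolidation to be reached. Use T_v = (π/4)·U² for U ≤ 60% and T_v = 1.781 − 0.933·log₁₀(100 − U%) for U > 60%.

Drainage path length: H_d = H/2 = 3.3 m (double drainage).
U ≤ 60%: T_v = (π/4)·U² = (π/4)×0.3² = 0.070686.
t = T_v·H_d²/c_v = 0.070686×3.3²/0.66 = 1.166 years.

t ≈ 1.17 years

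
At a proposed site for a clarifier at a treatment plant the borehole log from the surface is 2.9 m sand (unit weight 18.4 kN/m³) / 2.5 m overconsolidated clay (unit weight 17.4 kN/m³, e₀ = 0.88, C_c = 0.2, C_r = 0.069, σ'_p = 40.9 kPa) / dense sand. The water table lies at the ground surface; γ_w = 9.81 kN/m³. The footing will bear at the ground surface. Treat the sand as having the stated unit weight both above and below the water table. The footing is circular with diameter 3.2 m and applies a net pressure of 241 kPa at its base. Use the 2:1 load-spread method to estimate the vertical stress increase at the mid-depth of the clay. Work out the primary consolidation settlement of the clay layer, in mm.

Mid-depth of clay below the ground surface: z = 2.9 + 2.5/2 = 4.15 m.
Total vertical stress at mid-clay: σ_v = 18.4×2.9 + 17.4×1.25 = 75.11 kPa.
Pore pressure: u = 9.81×(4.15 − 0) = 40.712 kPa.
Initial effective stress: σ'_0 = σ_v − u = 75.11 − 40.712 = 34.398 kPa.
Stress increase at mid-clay by the 2:1 spreading method:
Δσ ≈ qD²/(D+z)² = 241×3.2²/(3.2+4.15)² = 45.682 kPa
Final effective stress: σ'_f = 34.398 + 45.682 = 80.08 kPa.
σ'_f = 80.08 > σ'_p = 40.9 kPa, so the stress path crosses the preconsolidation pressure — recompression up to σ'_p, then virgin compression beyond:
S_c = H/(1+e₀)·[C_r·log₁₀(σ'_p/σ'_0) + C_c·log₁₀(σ'_f/σ'_p)]
    = 2.5/1.88 × [0.069×log₁₀(40.9/34.398) + 0.2×log₁₀(80.08/40.9)]
    = 1.3298 × [0.0051881 + 0.05836] = 0.08451 m

S_c ≈ 84.5 mm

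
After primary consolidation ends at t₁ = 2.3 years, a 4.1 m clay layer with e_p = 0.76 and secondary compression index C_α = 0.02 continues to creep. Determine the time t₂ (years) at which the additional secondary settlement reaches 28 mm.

S_s = C_α·H/(1+e_p)·log₁₀(t₂/t₁) ⇒ log₁₀(t₂/t₁) = S_s·(1+e_p)/(C_α·H).
log₁₀(t₂/t₁) = 0.028 × (1+0.76) / (0.02×4.1) = 0.601
t₂ = t₁ × 10^0.601 = 2.3 × 3.99 = 9.177 years

t₂ ≈ 9.18 years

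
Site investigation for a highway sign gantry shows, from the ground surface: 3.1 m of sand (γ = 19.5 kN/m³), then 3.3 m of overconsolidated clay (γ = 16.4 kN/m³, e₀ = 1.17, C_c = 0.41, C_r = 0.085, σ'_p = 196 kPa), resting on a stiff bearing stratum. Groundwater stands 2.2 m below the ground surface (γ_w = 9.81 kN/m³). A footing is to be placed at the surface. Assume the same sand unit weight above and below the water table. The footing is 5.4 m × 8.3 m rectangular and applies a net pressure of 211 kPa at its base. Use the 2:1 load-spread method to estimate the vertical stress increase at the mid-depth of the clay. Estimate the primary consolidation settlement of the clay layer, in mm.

S_c ≈ 42.8 mm

Mid-depth of clay below the ground surface: z = 3.1 + 3.3/2 = 4.75 m.
Total vertical stress at mid-clay: σ_v = 19.5×3.1 + 16.4×1.65 = 87.51 kPa.
Pore pressure: u = 9.81×(4.75 − 2.2) = 25.015 kPa.
Initial effective stress: σ'_0 = σ_v − u = 87.51 − 25.015 = 62.495 kPa.
Stress increase at mid-clay by the 2:1 spreading method:
Δσ = qBL/((B+z)(L+z)) = 211×5.4×8.3/((5.4+4.75)(8.3+4.75)) = 71.397 kPa
Final effective stress: σ'_f = 62.495 + 71.397 = 133.89 kPa.
σ'_f = 133.89 ≤ σ'_p = 196 kPa, so the clay remains overconsolidated and only the recompression index applies:
S_c = C_r·H/(1+e₀)·log₁₀(σ'_f/σ'_0) = 0.085×3.3/2.17×log₁₀(133.89/62.495)
    = 0.12926 × 0.3309 = 0.04277 m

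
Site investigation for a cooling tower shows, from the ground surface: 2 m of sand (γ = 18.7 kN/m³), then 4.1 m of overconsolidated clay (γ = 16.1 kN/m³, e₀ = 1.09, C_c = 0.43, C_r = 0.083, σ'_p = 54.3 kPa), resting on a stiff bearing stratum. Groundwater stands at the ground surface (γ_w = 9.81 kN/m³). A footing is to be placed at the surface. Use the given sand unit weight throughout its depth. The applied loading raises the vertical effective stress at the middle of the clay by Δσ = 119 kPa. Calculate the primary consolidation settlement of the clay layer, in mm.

Mid-depth of clay below the ground surface: z = 2 + 4.1/2 = 4.05 m.
Total vertical stress at mid-clay: σ_v = 18.7×2 + 16.1×2.05 = 70.405 kPa.
Pore pressure: u = 9.81×(4.05 − 0) = 39.73 kPa.
Initial effective stress: σ'_0 = σ_v − u = 70.405 − 39.73 = 30.675 kPa.
Final effective stress: σ'_f = 30.675 + 119 = 149.68 kPa.
σ'_f = 149.68 > σ'_p = 54.3 kPa, so the stress path crosses the preconsolidation pressure — recompression up to σ'_p, then virgin compression beyond:
S_c = H/(1+e₀)·[C_r·log₁₀(σ'_p/σ'_0) + C_c·log₁₀(σ'_f/σ'_p)]
    = 4.1/2.09 × [0.083×log₁₀(54.3/30.675) + 0.43×log₁₀(149.68/54.3)]
    = 1.9617 × [0.020585 + 0.18936] = 0.4118 m

S_c ≈ 412 mm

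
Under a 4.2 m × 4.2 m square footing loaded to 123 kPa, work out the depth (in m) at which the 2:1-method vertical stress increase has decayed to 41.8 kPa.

z ≈ 3 m

2:1 spreading — at depth z the loaded area has grown by z in each plan dimension:
qB²/(B+z)² = Δσ_z ⇒ z = B(√(q/Δσ_z) − 1) = 4.2×(√(123/41.8) − 1) = 3.005 m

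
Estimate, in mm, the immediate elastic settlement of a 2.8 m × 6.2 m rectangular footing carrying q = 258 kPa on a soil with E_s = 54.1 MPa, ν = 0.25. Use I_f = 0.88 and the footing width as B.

S_e ≈ 11 mm

Immediate (elastic) settlement: S_e = q·B·(1−ν²)/E_s · I_f.
E_s = 54.1 MPa = 54100 kPa.
S_e = 258 × 2.8 × (1 − 0.25²) / 54100 × 0.88
    = 258 × 2.8 × 0.9375 / 54100 × 0.88
    = 0.01102 m = 11.02 mm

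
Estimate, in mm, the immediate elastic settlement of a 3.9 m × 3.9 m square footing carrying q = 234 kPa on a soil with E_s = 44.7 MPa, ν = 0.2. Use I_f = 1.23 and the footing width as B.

Immediate (elastic) settlement: S_e = q·B·(1−ν²)/E_s · I_f.
E_s = 44.7 MPa = 44700 kPa.
S_e = 234 × 3.9 × (1 − 0.2²) / 44700 × 1.23
    = 234 × 3.9 × 0.96 / 44700 × 1.23
    = 0.02411 m = 24.11 mm

S_e ≈ 24.1 mm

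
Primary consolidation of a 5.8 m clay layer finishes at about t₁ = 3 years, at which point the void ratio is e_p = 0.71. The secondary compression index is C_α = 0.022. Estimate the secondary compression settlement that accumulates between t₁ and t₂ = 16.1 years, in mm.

S_s ≈ 54.5 mm

Secondary compression: S_s = C_α·H/(1+e_p)·log₁₀(t₂/t₁)
S_s = 0.022×5.8/(1+0.71)×log₁₀(16.1/3)
    = 0.07462 × 0.7297 = 0.05445 m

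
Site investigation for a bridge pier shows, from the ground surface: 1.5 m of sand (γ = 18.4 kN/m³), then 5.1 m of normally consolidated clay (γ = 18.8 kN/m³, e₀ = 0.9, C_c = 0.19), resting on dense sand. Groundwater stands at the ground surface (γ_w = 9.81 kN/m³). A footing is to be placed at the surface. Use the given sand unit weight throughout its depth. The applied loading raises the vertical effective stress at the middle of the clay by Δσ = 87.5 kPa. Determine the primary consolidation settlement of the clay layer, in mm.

Mid-depth of clay below the ground surface: z = 1.5 + 5.1/2 = 4.05 m.
Total vertical stress at mid-clay: σ_v = 18.4×1.5 + 18.8×2.55 = 75.54 kPa.
Pore pressure: u = 9.81×(4.05 − 0) = 39.73 kPa.
Initial effective stress: σ'_0 = σ_v − u = 75.54 − 39.73 = 35.81 kPa.
Final effective stress: σ'_f = σ'_0 + Δσ = 35.81 + 87.5 = 123.31 kPa.
Normally consolidated clay, so the full stress increment lies on the virgin compression line:
S_c = C_c·H/(1+e₀)·log₁₀(σ'_f/σ'_0) = 0.19×5.1/(1+0.9)×log₁₀(123.31/35.81)
    = 0.51 × 0.53699 = 0.2739 m

S_c ≈ 274 mm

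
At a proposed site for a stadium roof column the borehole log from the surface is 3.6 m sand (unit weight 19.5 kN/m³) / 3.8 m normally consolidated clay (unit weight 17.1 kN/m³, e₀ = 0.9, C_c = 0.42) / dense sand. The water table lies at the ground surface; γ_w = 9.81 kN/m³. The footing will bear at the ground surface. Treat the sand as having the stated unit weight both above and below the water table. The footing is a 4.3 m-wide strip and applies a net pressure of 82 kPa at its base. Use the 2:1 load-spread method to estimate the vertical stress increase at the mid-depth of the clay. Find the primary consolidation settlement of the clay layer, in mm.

Mid-depth of clay below the ground surface: z = 3.6 + 3.8/2 = 5.5 m.
Total vertical stress at mid-clay: σ_v = 19.5×3.6 + 17.1×1.9 = 102.69 kPa.
Pore pressure: u = 9.81×(5.5 − 0) = 53.955 kPa.
Initial effective stress: σ'_0 = σ_v − u = 102.69 − 53.955 = 48.735 kPa.
Stress increase at mid-clay by the 2:1 spreading method:
Δσ = qB/(B+z) = 82×4.3/(4.3+5.5) = 35.98 kPa
Final effective stress: σ'_f = σ'_0 + Δσ = 48.735 + 35.98 = 84.715 kPa.
Normally consolidated clay, so the full stress increment lies on the virgin compression line:
S_c = C_c·H/(1+e₀)·log₁₀(σ'_f/σ'_0) = 0.42×3.8/(1+0.9)×log₁₀(84.715/48.735)
    = 0.84 × 0.24012 = 0.2017 m

S_c ≈ 202 mm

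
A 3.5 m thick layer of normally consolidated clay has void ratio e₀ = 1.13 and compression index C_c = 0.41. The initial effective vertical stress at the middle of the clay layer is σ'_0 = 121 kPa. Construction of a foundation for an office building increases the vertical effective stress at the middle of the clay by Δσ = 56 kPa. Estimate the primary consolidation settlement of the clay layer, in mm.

Final effective stress: σ'_f = σ'_0 + Δσ = 121 + 56 = 177 kPa.
Normally consolidated clay, so the full stress increment lies on the virgin compression line:
S_c = C_c·H/(1+e₀)·log₁₀(σ'_f/σ'_0) = 0.41×3.5/(1+1.13)×log₁₀(177/121)
    = 0.67371 × 0.16519 = 0.1113 m

S_c ≈ 111 mm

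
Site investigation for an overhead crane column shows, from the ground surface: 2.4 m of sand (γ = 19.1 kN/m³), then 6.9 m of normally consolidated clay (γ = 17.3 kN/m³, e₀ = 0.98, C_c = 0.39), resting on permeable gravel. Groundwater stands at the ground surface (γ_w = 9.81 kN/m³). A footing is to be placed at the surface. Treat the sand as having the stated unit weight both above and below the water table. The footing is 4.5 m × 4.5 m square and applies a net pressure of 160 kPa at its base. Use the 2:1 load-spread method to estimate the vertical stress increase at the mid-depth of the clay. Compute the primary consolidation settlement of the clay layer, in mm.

Mid-depth of clay below the ground surface: z = 2.4 + 6.9/2 = 5.85 m.
Total vertical stress at mid-clay: σ_v = 19.1×2.4 + 17.3×3.45 = 105.53 kPa.
Pore pressure: u = 9.81×(5.85 − 0) = 57.389 kPa.
Initial effective stress: σ'_0 = σ_v − u = 105.53 − 57.389 = 48.141 kPa.
Stress increase at mid-clay by the 2:1 spreading method:
Δσ = qBL/((B+z)(L+z)) = 160×4.5×4.5/((4.5+5.85)(4.5+5.85)) = 30.246 kPa
Final effective stress: σ'_f = σ'_0 + Δσ = 48.141 + 30.246 = 78.387 kPa.
Normally consolidated clay, so the full stress increment lies on the virgin compression line:
S_c = C_c·H/(1+e₀)·log₁₀(σ'_f/σ'_0) = 0.39×6.9/(1+0.98)×log₁₀(78.387/48.141)
    = 1.3591 × 0.21173 = 0.2878 m

S_c ≈ 288 mm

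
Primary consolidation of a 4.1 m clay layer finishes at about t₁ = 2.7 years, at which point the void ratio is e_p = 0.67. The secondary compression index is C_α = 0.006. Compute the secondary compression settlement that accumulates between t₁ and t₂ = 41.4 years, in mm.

Secondary compression: S_s = C_α·H/(1+e_p)·log₁₀(t₂/t₁)
S_s = 0.006×4.1/(1+0.67)×log₁₀(41.4/2.7)
    = 0.01473 × 1.186 = 0.01747 m

S_s ≈ 17.5 mm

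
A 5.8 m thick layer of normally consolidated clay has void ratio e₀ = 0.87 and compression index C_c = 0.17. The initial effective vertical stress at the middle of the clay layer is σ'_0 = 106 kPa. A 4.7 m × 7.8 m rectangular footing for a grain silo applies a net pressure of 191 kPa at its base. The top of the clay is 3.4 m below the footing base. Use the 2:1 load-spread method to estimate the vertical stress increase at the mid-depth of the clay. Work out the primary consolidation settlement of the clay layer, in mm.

S_c ≈ 81.3 mm

Mid-depth of clay below the footing base: z = 3.4 + 5.8/2 = 6.3 m.
Stress increase at mid-clay by the 2:1 spreading method:
Δσ = qBL/((B+z)(L+z)) = 191×4.7×7.8/((4.7+6.3)(7.8+6.3)) = 45.145 kPa
Final effective stress: σ'_f = σ'_0 + Δσ = 106 + 45.145 = 151.15 kPa.
Normally consolidated clay, so the full stress increment lies on the virgin compression line:
S_c = C_c·H/(1+e₀)·log₁₀(σ'_f/σ'_0) = 0.17×5.8/(1+0.87)×log₁₀(151.15/106)
    = 0.52727 × 0.1541 = 0.08125 m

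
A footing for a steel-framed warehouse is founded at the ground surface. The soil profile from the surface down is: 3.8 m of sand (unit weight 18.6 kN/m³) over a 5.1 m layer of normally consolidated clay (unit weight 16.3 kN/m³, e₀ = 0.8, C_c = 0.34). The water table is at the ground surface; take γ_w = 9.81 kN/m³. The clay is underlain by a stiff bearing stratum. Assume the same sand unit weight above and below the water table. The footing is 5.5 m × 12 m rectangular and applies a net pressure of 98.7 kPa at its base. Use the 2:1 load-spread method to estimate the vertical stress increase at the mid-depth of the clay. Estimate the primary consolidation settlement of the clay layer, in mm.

S_c ≈ 197 mm

Mid-depth of clay below the ground surface: z = 3.8 + 5.1/2 = 6.35 m.
Total vertical stress at mid-clay: σ_v = 18.6×3.8 + 16.3×2.55 = 112.25 kPa.
Pore pressure: u = 9.81×(6.35 − 0) = 62.294 kPa.
Initial effective stress: σ'_0 = σ_v − u = 112.25 − 62.294 = 49.956 kPa.
Stress increase at mid-clay by the 2:1 spreading method:
Δσ = qBL/((B+z)(L+z)) = 98.7×5.5×12/((5.5+6.35)(12+6.35)) = 29.958 kPa
Final effective stress: σ'_f = σ'_0 + Δσ = 49.956 + 29.958 = 79.914 kPa.
Normally consolidated clay, so the full stress increment lies on the virgin compression line:
S_c = C_c·H/(1+e₀)·log₁₀(σ'_f/σ'_0) = 0.34×5.1/(1+0.8)×log₁₀(79.914/49.956)
    = 0.96333 × 0.20404 = 0.1966 m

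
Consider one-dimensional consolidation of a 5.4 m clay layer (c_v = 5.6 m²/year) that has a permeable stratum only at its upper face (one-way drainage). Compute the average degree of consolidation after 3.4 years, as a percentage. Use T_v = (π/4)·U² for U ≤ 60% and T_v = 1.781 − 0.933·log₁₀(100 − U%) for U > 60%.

U ≈ 83.8 %

Drainage path length: H_d = H = 5.4 m (single drainage).
T_v = c_v·t/H_d² = 5.6×3.4/5.4² = 0.65295.
T_v = 0.65295 corresponds to the U > 60% branch:
U = 1 − 10^((1.781 − T_v)/0.933)/100 = 0.8382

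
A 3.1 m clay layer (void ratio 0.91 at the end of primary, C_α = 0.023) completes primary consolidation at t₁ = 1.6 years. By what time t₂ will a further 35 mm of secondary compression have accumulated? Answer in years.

S_s = C_α·H/(1+e_p)·log₁₀(t₂/t₁) ⇒ log₁₀(t₂/t₁) = S_s·(1+e_p)/(C_α·H).
log₁₀(t₂/t₁) = 0.035 × (1+0.91) / (0.023×3.1) = 0.9376
t₂ = t₁ × 10^0.9376 = 1.6 × 8.661 = 13.86 years

t₂ ≈ 13.9 years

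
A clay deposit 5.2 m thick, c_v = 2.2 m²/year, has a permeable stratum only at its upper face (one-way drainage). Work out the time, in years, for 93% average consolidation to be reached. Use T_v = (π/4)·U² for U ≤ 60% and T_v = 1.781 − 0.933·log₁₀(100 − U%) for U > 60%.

Drainage path length: H_d = H = 5.2 m (single drainage).
U > 60%: T_v = 1.781 − 0.933·log₁₀(100 − 93) = 0.99252.
t = T_v·H_d²/c_v = 0.99252×5.2²/2.2 = 12.2 years.

t ≈ 12.2 years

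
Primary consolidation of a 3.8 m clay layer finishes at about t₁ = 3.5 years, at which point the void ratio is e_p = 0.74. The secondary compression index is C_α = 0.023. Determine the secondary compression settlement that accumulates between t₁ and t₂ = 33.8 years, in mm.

S_s ≈ 49.5 mm

Secondary compression: S_s = C_α·H/(1+e_p)·log₁₀(t₂/t₁)
S_s = 0.023×3.8/(1+0.74)×log₁₀(33.8/3.5)
    = 0.05023 × 0.9848 = 0.04947 m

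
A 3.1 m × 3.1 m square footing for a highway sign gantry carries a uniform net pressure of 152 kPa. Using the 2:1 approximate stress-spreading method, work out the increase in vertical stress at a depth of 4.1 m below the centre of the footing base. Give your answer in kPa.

Δσ_z ≈ 28.2 kPa

By the 2:1 method the load spreads at 1 horizontal : 2 vertical, so at depth z the loaded area has grown by z in each plan dimension:
Δσ = qBL/((B+z)(L+z)) = 152×3.1×3.1/((3.1+4.1)(3.1+4.1)) = 28.177 kPa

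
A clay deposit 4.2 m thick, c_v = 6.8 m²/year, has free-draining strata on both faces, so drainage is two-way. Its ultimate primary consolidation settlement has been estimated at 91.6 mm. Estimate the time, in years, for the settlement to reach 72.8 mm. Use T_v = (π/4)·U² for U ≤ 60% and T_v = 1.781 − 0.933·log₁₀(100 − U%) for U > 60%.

Drainage path length: H_d = H/2 = 2.1 m (double drainage).
U = S(t)/S_ult = 72.8/91.6 = 0.7948.
U > 60%: T_v = 1.781 − 0.933·log₁₀(100 − 79.476) = 0.55666.
t = T_v·H_d²/c_v = 0.55666×2.1²/6.8 = 0.361 years.

t ≈ 0.361 years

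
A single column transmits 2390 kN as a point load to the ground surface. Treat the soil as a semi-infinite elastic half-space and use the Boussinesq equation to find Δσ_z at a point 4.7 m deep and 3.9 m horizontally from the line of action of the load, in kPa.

Boussinesq vertical stress below a point load on an elastic half-space:
Δσ_z = 3P/(2πz²) · [1 + (r/z)²]^(−5/2)
r/z = 3.9/4.7 = 0.82979; [1+(r/z)²]^(−5/2) = 0.26991.
Δσ_z = 3×2390/(2π×4.7²) × 0.26991 = 51.659 × 0.26991 = 13.94 kPa

Δσ_z ≈ 13.9 kPa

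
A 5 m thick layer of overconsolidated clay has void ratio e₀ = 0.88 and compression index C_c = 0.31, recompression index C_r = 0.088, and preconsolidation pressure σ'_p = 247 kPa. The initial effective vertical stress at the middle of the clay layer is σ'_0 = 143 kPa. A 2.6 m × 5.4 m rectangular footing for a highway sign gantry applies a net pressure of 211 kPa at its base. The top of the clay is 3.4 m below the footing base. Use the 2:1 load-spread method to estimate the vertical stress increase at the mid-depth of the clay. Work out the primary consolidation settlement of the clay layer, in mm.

S_c ≈ 19.9 mm

Mid-depth of clay below the footing base: z = 3.4 + 5/2 = 5.9 m.
Stress increase at mid-clay by the 2:1 spreading method:
Δσ = qBL/((B+z)(L+z)) = 211×2.6×5.4/((2.6+5.9)(5.4+5.9)) = 30.843 kPa
Final effective stress: σ'_f = 143 + 30.843 = 173.84 kPa.
σ'_f = 173.84 ≤ σ'_p = 247 kPa, so the clay remains overconsolidated and only the recompression index applies:
S_c = C_r·H/(1+e₀)·log₁₀(σ'_f/σ'_0) = 0.088×5/1.88×log₁₀(173.84/143)
    = 0.23404 × 0.084814 = 0.01985 m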